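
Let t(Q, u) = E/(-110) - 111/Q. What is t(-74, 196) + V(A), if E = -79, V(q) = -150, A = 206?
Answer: -8128/55 ≈ -147.78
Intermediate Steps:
t(Q, u) = 79/110 - 111/Q (t(Q, u) = -79/(-110) - 111/Q = -79*(-1/110) - 111/Q = 79/110 - 111/Q)
t(-74, 196) + V(A) = (79/110 - 111/(-74)) - 150 = (79/110 - 111*(-1/74)) - 150 = (79/110 + 3/2) - 150 = 122/55 - 150 = -8128/55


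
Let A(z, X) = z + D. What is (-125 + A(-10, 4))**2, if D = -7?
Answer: 20164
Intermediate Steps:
A(z, X) = -7 + z (A(z, X) = z - 7 = -7 + z)
(-125 + A(-10, 4))**2 = (-125 + (-7 - 10))**2 = (-125 - 17)**2 = (-142)**2 = 20164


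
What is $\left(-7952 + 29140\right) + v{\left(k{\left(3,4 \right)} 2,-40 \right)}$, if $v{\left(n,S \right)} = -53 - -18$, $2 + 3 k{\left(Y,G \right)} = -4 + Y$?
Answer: $21153$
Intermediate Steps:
$k{\left(Y,G \right)} = -2 + \frac{Y}{3}$ ($k{\left(Y,G \right)} = - \frac{2}{3} + \frac{-4 + Y}{3} = - \frac{2}{3} + \left(- \frac{4}{3} + \frac{Y}{3}\right) = -2 + \frac{Y}{3}$)
$v{\left(n,S \right)} = -35$ ($v{\left(n,S \right)} = -53 + 18 = -35$)
$\left(-7952 + 29140\right) + v{\left(k{\left(3,4 \right)} 2,-40 \right)} = \left(-7952 + 29140\right) - 35 = 21188 - 35 = 21153$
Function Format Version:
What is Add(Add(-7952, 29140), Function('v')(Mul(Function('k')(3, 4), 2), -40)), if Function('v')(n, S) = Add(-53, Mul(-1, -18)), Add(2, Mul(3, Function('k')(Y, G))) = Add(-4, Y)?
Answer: 21153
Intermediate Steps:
Function('k')(Y, G) = Add(-2, Mul(Rational(1, 3), Y)) (Function('k')(Y, G) = Add(Rational(-2, 3), Mul(Rational(1, 3), Add(-4, Y))) = Add(Rational(-2, 3), Add(Rational(-4, 3), Mul(Rational(1, 3), Y))) = Add(-2, Mul(Rational(1, 3), Y)))
Function('v')(n, S) = -35 (Function('v')(n, S) = Add(-53, 18) = -35)
Add(Add(-7952, 29140), Function('v')(Mul(Function('k')(3, 4), 2), -40)) = Add(Add(-7952, 29140), -35) = Add(21188, -35) = 21153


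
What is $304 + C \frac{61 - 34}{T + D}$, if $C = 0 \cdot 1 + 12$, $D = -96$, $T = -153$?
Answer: $\frac{25124}{83} \approx 302.7$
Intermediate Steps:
$C = 12$ ($C = 0 + 12 = 12$)
$304 + C \frac{61 - 34}{T + D} = 304 + 12 \frac{61 - 34}{-153 - 96} = 304 + 12 \frac{27}{-249} = 304 + 12 \cdot 27 \left(- \frac{1}{249}\right) = 304 + 12 \left(- \frac{9}{83}\right) = 304 - \frac{108}{83} = \frac{25124}{83}$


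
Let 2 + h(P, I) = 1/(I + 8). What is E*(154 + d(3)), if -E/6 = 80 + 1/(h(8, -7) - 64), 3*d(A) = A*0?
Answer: -4803876/65 ≈ -73906.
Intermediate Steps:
d(A) = 0 (d(A) = (A*0)/3 = (⅓)*0 = 0)
h(P, I) = -2 + 1/(8 + I) (h(P, I) = -2 + 1/(I + 8) = -2 + 1/(8 + I))
E = -31194/65 (E = -6*(80 + 1/((-15 - 2*(-7))/(8 - 7) - 64)) = -6*(80 + 1/((-15 + 14)/1 - 64)) = -6*(80 + 1/(1*(-1) - 64)) = -6*(80 + 1/(-1 - 64)) = -6*(80 + 1/(-65)) = -6*(80 - 1/65) = -6*5199/65 = -31194/65 ≈ -479.91)
E*(154 + d(3)) = -31194*(154 + 0)/65 = -31194/65*154 = -4803876/65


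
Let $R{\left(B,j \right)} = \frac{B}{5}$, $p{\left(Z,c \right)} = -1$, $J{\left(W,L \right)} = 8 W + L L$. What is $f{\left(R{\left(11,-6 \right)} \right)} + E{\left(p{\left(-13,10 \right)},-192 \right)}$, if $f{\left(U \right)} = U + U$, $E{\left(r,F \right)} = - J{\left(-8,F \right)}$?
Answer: $- \frac{183978}{5} \approx -36796.0$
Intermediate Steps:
$J{\left(W,L \right)} = L^{2} + 8 W$ ($J{\left(W,L \right)} = 8 W + L^{2} = L^{2} + 8 W$)
$E{\left(r,F \right)} = 64 - F^{2}$ ($E{\left(r,F \right)} = - (F^{2} + 8 \left(-8\right)) = - (F^{2} - 64) = - (-64 + F^{2}) = 64 - F^{2}$)
$R{\left(B,j \right)} = \frac{B}{5}$ ($R{\left(B,j \right)} = B \frac{1}{5} = \frac{B}{5}$)
$f{\left(U \right)} = 2 U$
$f{\left(R{\left(11,-6 \right)} \right)} + E{\left(p{\left(-13,10 \right)},-192 \right)} = 2 \cdot \frac{1}{5} \cdot 11 + \left(64 - \left(-192\right)^{2}\right) = 2 \cdot \frac{11}{5} + \left(64 - 36864\right) = \frac{22}{5} + \left(64 - 36864\right) = \frac{22}{5} - 36800 = - \frac{183978}{5}$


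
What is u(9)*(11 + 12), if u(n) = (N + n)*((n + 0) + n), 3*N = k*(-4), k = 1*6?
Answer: 414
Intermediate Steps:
k = 6
N = -8 (N = (6*(-4))/3 = (⅓)*(-24) = -8)
u(n) = 2*n*(-8 + n) (u(n) = (-8 + n)*((n + 0) + n) = (-8 + n)*(n + n) = (-8 + n)*(2*n) = 2*n*(-8 + n))
u(9)*(11 + 12) = (2*9*(-8 + 9))*(11 + 12) = (2*9*1)*23 = 18*23 = 414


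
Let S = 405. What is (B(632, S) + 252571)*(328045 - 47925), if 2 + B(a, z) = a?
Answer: 70926664120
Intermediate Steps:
B(a, z) = -2 + a
(B(632, S) + 252571)*(328045 - 47925) = ((-2 + 632) + 252571)*(328045 - 47925) = (630 + 252571)*280120 = 253201*280120 = 70926664120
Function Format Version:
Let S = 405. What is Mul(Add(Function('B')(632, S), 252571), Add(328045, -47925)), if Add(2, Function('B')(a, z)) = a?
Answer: 70926664120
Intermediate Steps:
Function('B')(a, z) = Add(-2, a)
Mul(Add(Function('B')(632, S), 252571), Add(328045, -47925)) = Mul(Add(Add(-2, 632), 252571), Add(328045, -47925)) = Mul(Add(630, 252571), 280120) = Mul(253201, 280120) = 70926664120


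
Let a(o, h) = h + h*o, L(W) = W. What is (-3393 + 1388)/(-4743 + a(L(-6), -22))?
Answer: 2005/4633 ≈ 0.43277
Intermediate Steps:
(-3393 + 1388)/(-4743 + a(L(-6), -22)) = (-3393 + 1388)/(-4743 - 22*(1 - 6)) = -2005/(-4743 - 22*(-5)) = -2005/(-4743 + 110) = -2005/(-4633) = -2005*(-1/4633) = 2005/4633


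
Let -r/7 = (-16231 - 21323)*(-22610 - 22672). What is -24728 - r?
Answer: 11903616868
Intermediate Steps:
r = -11903641596 (r = -7*(-16231 - 21323)*(-22610 - 22672) = -(-262878)*(-45282) = -7*1700520228 = -11903641596)
-24728 - r = -24728 - 1*(-11903641596) = -24728 + 11903641596 = 11903616868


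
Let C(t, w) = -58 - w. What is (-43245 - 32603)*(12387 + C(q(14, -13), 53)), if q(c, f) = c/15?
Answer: -931110048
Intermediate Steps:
q(c, f) = c/15 (q(c, f) = c*(1/15) = c/15)
(-43245 - 32603)*(12387 + C(q(14, -13), 53)) = (-43245 - 32603)*(12387 + (-58 - 1*53)) = -75848*(12387 + (-58 - 53)) = -75848*(12387 - 111) = -75848*12276 = -931110048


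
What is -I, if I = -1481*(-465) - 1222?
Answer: -687443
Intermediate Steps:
I = 687443 (I = 688665 - 1222 = 687443)
-I = -1*687443 = -687443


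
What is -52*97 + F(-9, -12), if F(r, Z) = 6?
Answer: -5038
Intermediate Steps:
-52*97 + F(-9, -12) = -52*97 + 6 = -5044 + 6 = -5038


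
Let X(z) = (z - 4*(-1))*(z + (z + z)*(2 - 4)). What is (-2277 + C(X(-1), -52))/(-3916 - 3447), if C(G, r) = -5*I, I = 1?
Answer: 2282/7363 ≈ 0.30993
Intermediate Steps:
X(z) = -3*z*(4 + z) (X(z) = (z + 4)*(z + (2*z)*(-2)) = (4 + z)*(z - 4*z) = (4 + z)*(-3*z) = -3*z*(4 + z))
C(G, r) = -5 (C(G, r) = -5*1 = -5)
(-2277 + C(X(-1), -52))/(-3916 - 3447) = (-2277 - 5)/(-3916 - 3447) = -2282/(-7363) = -2282*(-1/7363) = 2282/7363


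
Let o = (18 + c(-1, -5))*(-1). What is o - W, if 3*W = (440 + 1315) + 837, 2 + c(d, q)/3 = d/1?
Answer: -873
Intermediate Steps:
c(d, q) = -6 + 3*d (c(d, q) = -6 + 3*(d/1) = -6 + 3*(d*1) = -6 + 3*d)
o = -9 (o = (18 + (-6 + 3*(-1)))*(-1) = (18 + (-6 - 3))*(-1) = (18 - 9)*(-1) = 9*(-1) = -9)
W = 864 (W = ((440 + 1315) + 837)/3 = (1755 + 837)/3 = (⅓)*2592 = 864)
o - W = -9 - 1*864 = -9 - 864 = -873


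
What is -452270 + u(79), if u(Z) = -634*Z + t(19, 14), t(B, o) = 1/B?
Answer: -9544763/19 ≈ -5.0236e+5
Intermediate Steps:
u(Z) = 1/19 - 634*Z (u(Z) = -634*Z + 1/19 = 1/19 - 634*Z)
-452270 + u(79) = -452270 + (1/19 - 634*79) = -452270 + (1/19 - 50086) = -452270 - 951633/19 = -9544763/19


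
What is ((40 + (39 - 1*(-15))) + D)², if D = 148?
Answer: 58564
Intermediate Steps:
((40 + (39 - 1*(-15))) + D)² = ((40 + (39 - 1*(-15))) + 148)² = ((40 + (39 + 15)) + 148)² = ((40 + 54) + 148)² = (94 + 148)² = 242² = 58564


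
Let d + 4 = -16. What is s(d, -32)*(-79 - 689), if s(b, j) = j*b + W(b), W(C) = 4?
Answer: -494592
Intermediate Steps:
d = -20 (d = -4 - 16 = -20)
s(b, j) = 4 + b*j (s(b, j) = j*b + 4 = b*j + 4 = 4 + b*j)
s(d, -32)*(-79 - 689) = (4 - 20*(-32))*(-79 - 689) = (4 + 640)*(-768) = 644*(-768) = -494592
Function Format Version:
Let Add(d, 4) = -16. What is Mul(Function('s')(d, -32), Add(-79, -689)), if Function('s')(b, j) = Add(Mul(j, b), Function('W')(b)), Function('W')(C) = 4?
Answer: -494592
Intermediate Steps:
d = -20 (d = Add(-4, -16) = -20)
Function('s')(b, j) = Add(4, Mul(b, j)) (Function('s')(b, j) = Add(Mul(j, b), 4) = Add(Mul(b, j), 4) = Add(4, Mul(b, j)))
Mul(Function('s')(d, -32), Add(-79, -689)) = Mul(Add(4, Mul(-20, -32)), Add(-79, -689)) = Mul(Add(4, 640), -768) = Mul(644, -768) = -494592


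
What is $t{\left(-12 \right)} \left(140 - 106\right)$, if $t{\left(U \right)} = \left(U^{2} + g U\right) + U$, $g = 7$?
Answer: $1632$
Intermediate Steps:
$t{\left(U \right)} = U^{2} + 8 U$ ($t{\left(U \right)} = \left(U^{2} + 7 U\right) + U = U^{2} + 8 U$)
$t{\left(-12 \right)} \left(140 - 106\right) = - 12 \left(8 - 12\right) \left(140 - 106\right) = \left(-12\right) \left(-4\right) 34 = 48 \cdot 34 = 1632$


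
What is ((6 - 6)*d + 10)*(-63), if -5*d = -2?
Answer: -630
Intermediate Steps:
d = ⅖ (d = -⅕*(-2) = ⅖ ≈ 0.40000)
((6 - 6)*d + 10)*(-63) = ((6 - 6)*(⅖) + 10)*(-63) = (0*(⅖) + 10)*(-63) = (0 + 10)*(-63) = 10*(-63) = -630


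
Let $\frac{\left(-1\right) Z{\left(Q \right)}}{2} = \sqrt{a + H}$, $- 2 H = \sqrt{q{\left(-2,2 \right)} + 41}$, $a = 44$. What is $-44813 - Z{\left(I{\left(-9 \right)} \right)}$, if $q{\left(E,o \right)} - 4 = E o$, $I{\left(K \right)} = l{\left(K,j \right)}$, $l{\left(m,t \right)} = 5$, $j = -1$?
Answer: $-44813 + \sqrt{176 - 2 \sqrt{41}} \approx -44800.0$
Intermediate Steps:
$I{\left(K \right)} = 5$
$q{\left(E,o \right)} = 4 + E o$
$H = - \frac{\sqrt{41}}{2}$ ($H = - \frac{\sqrt{\left(4 - 4\right) + 41}}{2} = - \frac{\sqrt{0 + 41}}{2} = - \frac{\sqrt{41}}{2} \approx -3.2016$)
$Z{\left(Q \right)} = - 2 \sqrt{44 - \frac{\sqrt{41}}{2}}$
$-44813 - Z{\left(I{\left(-9 \right)} \right)} = -44813 - - \sqrt{176 - 2 \sqrt{41}} = -44813 + \sqrt{176 - 2 \sqrt{41}}$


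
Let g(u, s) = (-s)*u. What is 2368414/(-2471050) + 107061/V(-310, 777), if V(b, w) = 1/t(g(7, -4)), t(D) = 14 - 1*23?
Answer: -1190490062432/1235525 ≈ -9.6355e+5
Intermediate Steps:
g(u, s) = -s*u
t(D) = -9 (t(D) = 14 - 23 = -9)
V(b, w) = -⅑ (V(b, w) = 1/(-9) = -⅑)
2368414/(-2471050) + 107061/V(-310, 777) = 2368414/(-2471050) + 107061/(-⅑) = 2368414*(-1/2471050) + 107061*(-9) = -1184207/1235525 - 963549 = -1190490062432/1235525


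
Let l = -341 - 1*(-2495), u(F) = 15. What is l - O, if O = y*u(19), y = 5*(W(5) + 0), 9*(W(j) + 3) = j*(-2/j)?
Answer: 7187/3 ≈ 2395.7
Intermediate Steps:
W(j) = -29/9 (W(j) = -3 + (j*(-2/j))/9 = -3 + (1/9)*(-2) = -3 - 2/9 = -29/9)
y = -145/9 (y = 5*(-29/9 + 0) = 5*(-29/9) = -145/9 ≈ -16.111)
O = -725/3 (O = -145/9*15 = -725/3 ≈ -241.67)
l = 2154 (l = -341 + 2495 = 2154)
l - O = 2154 - 1*(-725/3) = 2154 + 725/3 = 7187/3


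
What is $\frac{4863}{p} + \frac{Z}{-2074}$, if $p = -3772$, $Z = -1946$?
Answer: $- \frac{1372775}{3911564} \approx -0.35095$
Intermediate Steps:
$\frac{4863}{p} + \frac{Z}{-2074} = \frac{4863}{-3772} - \frac{1946}{-2074} = 4863 \left(- \frac{1}{3772}\right) - - \frac{973}{1037} = - \frac{4863}{3772} + \frac{973}{1037} = - \frac{1372775}{3911564}$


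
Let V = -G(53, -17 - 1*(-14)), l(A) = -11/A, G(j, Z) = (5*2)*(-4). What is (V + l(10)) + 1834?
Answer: 18729/10 ≈ 1872.9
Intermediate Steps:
G(j, Z) = -40 (G(j, Z) = 10*(-4) = -40)
V = 40 (V = -1*(-40) = 40)
(V + l(10)) + 1834 = (40 - 11/10) + 1834 = 389/10 + 1834 = 18729/10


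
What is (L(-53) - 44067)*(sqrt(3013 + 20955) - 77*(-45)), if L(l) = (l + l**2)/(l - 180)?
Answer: -35586821655/233 - 41081468*sqrt(1498)/233 ≈ -1.5956e+8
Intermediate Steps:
L(l) = (l + l**2)/(-180 + l)
(L(-53) - 44067)*(sqrt(3013 + 20955) - 77*(-45)) = (-53*(1 - 53)/(-180 - 53) - 44067)*(sqrt(3013 + 20955) - 77*(-45)) = (-53*(-52)/(-233) - 44067)*(sqrt(23968) + 3465) = (-53*(-1/233)*(-52) - 44067)*(4*sqrt(1498) + 3465) = (-2756/233 - 44067)*(3465 + 4*sqrt(1498)) = -10270367*(3465 + 4*sqrt(1498))/233 = -35586821655/233 - 41081468*sqrt(1498)/233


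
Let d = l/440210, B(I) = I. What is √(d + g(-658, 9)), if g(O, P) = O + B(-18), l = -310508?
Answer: I*√32783810834570/220105 ≈ 26.014*I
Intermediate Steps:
d = -155254/220105 (d = -310508/440210 = -310508*1/440210 = -155254/220105 ≈ -0.70536)
g(O, P) = -18 + O (g(O, P) = O - 18 = -18 + O)
√(d + g(-658, 9)) = √(-155254/220105 + (-18 - 658)) = √(-155254/220105 - 676) = √(-148946234/220105) = I*√32783810834570/220105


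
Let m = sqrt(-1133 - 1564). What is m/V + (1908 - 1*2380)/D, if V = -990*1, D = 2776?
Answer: -59/347 - I*sqrt(2697)/990 ≈ -0.17003 - 0.052457*I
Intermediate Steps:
m = I*sqrt(2697) (m = sqrt(-2697) = I*sqrt(2697) ≈ 51.933*I)
V = -990
m/V + (1908 - 1*2380)/D = (I*sqrt(2697))/(-990) + (1908 - 1*2380)/2776 = (I*sqrt(2697))*(-1/990) + (1908 - 2380)*(1/2776) = -I*sqrt(2697)/990 - 472*1/2776 = -I*sqrt(2697)/990 - 59/347 = -59/347 - I*sqrt(2697)/990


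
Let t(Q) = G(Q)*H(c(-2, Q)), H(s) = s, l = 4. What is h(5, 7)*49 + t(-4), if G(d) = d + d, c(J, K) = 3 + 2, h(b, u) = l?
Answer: 156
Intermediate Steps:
h(b, u) = 4
c(J, K) = 5
G(d) = 2*d
t(Q) = 10*Q (t(Q) = (2*Q)*5 = 10*Q)
h(5, 7)*49 + t(-4) = 4*49 + 10*(-4) = 196 - 40 = 156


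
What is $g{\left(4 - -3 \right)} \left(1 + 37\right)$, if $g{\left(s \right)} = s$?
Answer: $266$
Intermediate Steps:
$g{\left(4 - -3 \right)} \left(1 + 37\right) = \left(4 - -3\right) \left(1 + 37\right) = \left(4 + 3\right) 38 = 7 \cdot 38 = 266$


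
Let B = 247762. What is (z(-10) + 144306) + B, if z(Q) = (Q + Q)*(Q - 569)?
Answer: 403648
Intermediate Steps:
z(Q) = 2*Q*(-569 + Q) (z(Q) = (2*Q)*(-569 + Q) = 2*Q*(-569 + Q))
(z(-10) + 144306) + B = (2*(-10)*(-569 - 10) + 144306) + 247762 = (2*(-10)*(-579) + 144306) + 247762 = (11580 + 144306) + 247762 = 155886 + 247762 = 403648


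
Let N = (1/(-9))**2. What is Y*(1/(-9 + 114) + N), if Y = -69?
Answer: -1426/945 ≈ -1.5090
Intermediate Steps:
N = 1/81 (N = (-1/9)**2 = 1/81 ≈ 0.012346)
Y*(1/(-9 + 114) + N) = -69*(1/(-9 + 114) + 1/81) = -69*(1/105 + 1/81) = -69*62/2835 = -1426/945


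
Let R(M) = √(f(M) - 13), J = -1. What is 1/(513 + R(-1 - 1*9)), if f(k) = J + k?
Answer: 171/87731 - 2*I*√6/263193 ≈ 0.0019491 - 1.8614e-5*I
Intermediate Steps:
f(k) = -1 + k
R(M) = √(-14 + M) (R(M) = √((-1 + M) - 13) = √(-14 + M))
1/(513 + R(-1 - 1*9)) = 1/(513 + √(-14 + (-1 - 1*9))) = 1/(513 + √(-14 + (-1 - 9))) = 1/(513 + √(-14 - 10)) = 1/(513 + √(-24)) = 1/(513 + 2*I*√6)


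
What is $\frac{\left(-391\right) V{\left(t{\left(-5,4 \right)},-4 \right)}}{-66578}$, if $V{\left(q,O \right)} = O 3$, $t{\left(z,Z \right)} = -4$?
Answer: $- \frac{2346}{33289} \approx -0.070474$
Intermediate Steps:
$V{\left(q,O \right)} = 3 O$
$\frac{\left(-391\right) V{\left(t{\left(-5,4 \right)},-4 \right)}}{-66578} = \frac{\left(-391\right) 3 \left(-4\right)}{-66578} = \left(-391\right) \left(-12\right) \left(- \frac{1}{66578}\right) = 4692 \left(- \frac{1}{66578}\right) = - \frac{2346}{33289}$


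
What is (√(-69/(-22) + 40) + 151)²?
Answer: (3322 + √20878)²/484 ≈ 24828.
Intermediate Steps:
(√(-69/(-22) + 40) + 151)² = (√(-69*(-1/22) + 40) + 151)² = (√(69/22 + 40) + 151)² = (√(949/22) + 151)² = (√20878/22 + 151)² = (151 + √20878/22)²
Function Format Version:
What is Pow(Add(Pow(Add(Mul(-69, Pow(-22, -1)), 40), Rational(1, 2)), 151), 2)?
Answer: Mul(Rational(1, 484), Pow(Add(3322, Pow(20878, Rational(1, 2))), 2)) ≈ 24828.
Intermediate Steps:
Pow(Add(Pow(Add(Mul(-69, Pow(-22, -1)), 40), Rational(1, 2)), 151), 2) = Pow(Add(Pow(Add(Mul(-69, Rational(-1, 22)), 40), Rational(1, 2)), 151), 2) = Pow(Add(Pow(Add(Rational(69, 22), 40), Rational(1, 2)), 151), 2) = Pow(Add(Pow(Rational(949, 22), Rational(1, 2)), 151), 2) = Pow(Add(Mul(Rational(1, 22), Pow(20878, Rational(1, 2))), 151), 2) = Pow(Add(151, Mul(Rational(1, 22), Pow(20878, Rational(1, 2)))), 2)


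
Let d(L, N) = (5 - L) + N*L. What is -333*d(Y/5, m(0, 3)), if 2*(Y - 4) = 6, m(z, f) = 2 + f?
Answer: -17649/5 ≈ -3529.8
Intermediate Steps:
Y = 7 (Y = 4 + (½)*6 = 4 + 3 = 7)
d(L, N) = 5 - L + L*N (d(L, N) = (5 - L) + L*N = 5 - L + L*N)
-333*d(Y/5, m(0, 3)) = -333*(5 - 7/5 + (7/5)*(2 + 3)) = -333*(5 - 7/5 + (7*(⅕))*5) = -333*(5 - 1*7/5 + (7/5)*5) = -333*(5 - 7/5 + 7) = -333*53/5 = -17649/5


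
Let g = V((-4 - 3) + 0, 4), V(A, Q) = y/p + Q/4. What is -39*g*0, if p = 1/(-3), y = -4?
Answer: 0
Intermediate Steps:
p = -⅓ ≈ -0.33333
V(A, Q) = 12 + Q/4 (V(A, Q) = -4/(-⅓) + Q/4 = -4*(-3) + Q*(¼) = 12 + Q/4)
g = 13 (g = 12 + (¼)*4 = 12 + 1 = 13)
-39*g*0 = -39*13*0 = -507*0 = 0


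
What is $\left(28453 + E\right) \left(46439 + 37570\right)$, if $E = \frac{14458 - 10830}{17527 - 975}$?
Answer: $\frac{9891171018789}{4138} \approx 2.3903 \cdot 10^{9}$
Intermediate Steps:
$E = \frac{907}{4138}$ ($E = \frac{3628}{16552} = 3628 \cdot \frac{1}{16552} = \frac{907}{4138} \approx 0.21919$)
$\left(28453 + E\right) \left(46439 + 37570\right) = \left(28453 + \frac{907}{4138}\right) \left(46439 + 37570\right) = \frac{117739421}{4138} \cdot 84009 = \frac{9891171018789}{4138}$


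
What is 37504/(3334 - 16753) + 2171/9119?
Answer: -312866327/122367861 ≈ -2.5568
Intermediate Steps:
37504/(3334 - 16753) + 2171/9119 = 37504/(-13419) + 2171*(1/9119) = 37504*(-1/13419) + 2171/9119 = -37504/13419 + 2171/9119 = -312866327/122367861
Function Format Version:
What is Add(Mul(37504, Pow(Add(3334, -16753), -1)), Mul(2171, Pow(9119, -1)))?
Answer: Rational(-312866327, 122367861) ≈ -2.5568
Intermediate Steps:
Add(Mul(37504, Pow(Add(3334, -16753), -1)), Mul(2171, Pow(9119, -1))) = Add(Mul(37504, Pow(-13419, -1)), Mul(2171, Rational(1, 9119))) = Add(Mul(37504, Rational(-1, 13419)), Rational(2171, 9119)) = Add(Rational(-37504, 13419), Rational(2171, 9119)) = Rational(-312866327, 122367861)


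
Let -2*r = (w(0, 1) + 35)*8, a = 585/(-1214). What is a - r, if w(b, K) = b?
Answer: 169375/1214 ≈ 139.52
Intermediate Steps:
a = -585/1214 (a = 585*(-1/1214) = -585/1214 ≈ -0.48188)
r = -140 (r = -(0 + 35)*8/2 = -35*8/2 = -½*280 = -140)
a - r = -585/1214 - 1*(-140) = -585/1214 + 140 = 169375/1214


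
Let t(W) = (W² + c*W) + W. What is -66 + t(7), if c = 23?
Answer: 151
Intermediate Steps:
t(W) = W² + 24*W (t(W) = (W² + 23*W) + W = W² + 24*W)
-66 + t(7) = -66 + 7*(24 + 7) = -66 + 7*31 = -66 + 217 = 151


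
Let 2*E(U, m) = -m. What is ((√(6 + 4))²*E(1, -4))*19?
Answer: 380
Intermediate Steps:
E(U, m) = -m/2 (E(U, m) = (-m)/2 = -m/2)
((√(6 + 4))²*E(1, -4))*19 = ((√(6 + 4))²*(-½*(-4)))*19 = ((√10)²*2)*19 = (10*2)*19 = 20*19 = 380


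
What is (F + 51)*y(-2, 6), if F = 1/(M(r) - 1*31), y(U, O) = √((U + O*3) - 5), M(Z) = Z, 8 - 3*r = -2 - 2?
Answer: 1376*√11/27 ≈ 169.02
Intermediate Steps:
r = 4 (r = 8/3 - (-2 - 2)/3 = 8/3 - ⅓*(-4) = 8/3 + 4/3 = 4)
y(U, O) = √(-5 + U + 3*O) (y(U, O) = √((U + 3*O) - 5) = √(-5 + U + 3*O))
F = -1/27 (F = 1/(4 - 1*31) = 1/(4 - 31) = 1/(-27) = -1/27 ≈ -0.037037)
(F + 51)*y(-2, 6) = (-1/27 + 51)*√(-5 - 2 + 3*6) = 1376*√(-5 - 2 + 18)/27 = 1376*√11/27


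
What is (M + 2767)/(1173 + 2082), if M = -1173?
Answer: 1594/3255 ≈ 0.48971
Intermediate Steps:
(M + 2767)/(1173 + 2082) = (-1173 + 2767)/(1173 + 2082) = 1594/3255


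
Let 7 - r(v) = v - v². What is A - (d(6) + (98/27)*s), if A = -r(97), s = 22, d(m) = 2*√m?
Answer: -253769/27 - 2*√6 ≈ -9403.8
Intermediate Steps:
r(v) = 7 + v² - v (r(v) = 7 - (v - v²) = 7 + (v² - v) = 7 + v² - v)
A = -9319 (A = -(7 + 97² - 1*97) = -(7 + 9409 - 97) = -1*9319 = -9319)
A - (d(6) + (98/27)*s) = -9319 - (2*√6 + (98/27)*22) = -9319 - (2*√6 + 2156/27) = -9319 - (2156/27 + 2*√6) = -9319 + (-2156/27 - 2*√6) = -253769/27 - 2*√6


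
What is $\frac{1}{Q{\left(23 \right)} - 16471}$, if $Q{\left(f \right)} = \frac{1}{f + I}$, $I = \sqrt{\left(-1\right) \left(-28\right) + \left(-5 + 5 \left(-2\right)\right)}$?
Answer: $- \frac{8499013}{139986864291} + \frac{\sqrt{13}}{139986864291} \approx -6.0713 \cdot 10^{-5}$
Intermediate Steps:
$I = \sqrt{13}$ ($I = \sqrt{28 - 15} = \sqrt{13} \approx 3.6056$)
$Q{\left(f \right)} = \frac{1}{f + \sqrt{13}}$
$\frac{1}{Q{\left(23 \right)} - 16471} = \frac{1}{\frac{1}{23 + \sqrt{13}} - 16471} = \frac{1}{-16471 + \frac{1}{23 + \sqrt{13}}}$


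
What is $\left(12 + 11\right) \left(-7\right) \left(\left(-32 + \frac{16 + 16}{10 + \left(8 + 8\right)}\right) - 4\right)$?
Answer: $\frac{72772}{13} \approx 5597.8$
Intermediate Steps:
$\left(12 + 11\right) \left(-7\right) \left(\left(-32 + \frac{16 + 16}{10 + \left(8 + 8\right)}\right) - 4\right) = 23 \left(-7\right) \left(\left(-32 + \frac{32}{10 + 16}\right) - 4\right) = - 161 \left(\left(-32 + \frac{32}{26}\right) - 4\right) = - 161 \left(\left(-32 + 32 \cdot \frac{1}{26}\right) - 4\right) = - 161 \left(\left(-32 + \frac{16}{13}\right) - 4\right) = - 161 \left(- \frac{400}{13} - 4\right) = \left(-161\right) \left(- \frac{452}{13}\right) = \frac{72772}{13}$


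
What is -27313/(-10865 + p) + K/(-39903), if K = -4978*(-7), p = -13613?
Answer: 236910251/976745634 ≈ 0.24255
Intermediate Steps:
K = 34846
-27313/(-10865 + p) + K/(-39903) = -27313/(-10865 - 13613) + 34846/(-39903) = -27313/(-24478) + 34846*(-1/39903) = -27313*(-1/24478) - 34846/39903 = 27313/24478 - 34846/39903 = 236910251/976745634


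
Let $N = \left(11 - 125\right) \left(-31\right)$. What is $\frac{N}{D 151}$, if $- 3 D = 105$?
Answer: $- \frac{3534}{5285} \approx -0.66868$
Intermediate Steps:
$D = -35$ ($D = \left(- \frac{1}{3}\right) 105 = -35$)
$N = 3534$ ($N = \left(-114\right) \left(-31\right) = 3534$)
$\frac{N}{D 151} = \frac{3534}{\left(-35\right) 151} = \frac{3534}{-5285} = 3534 \left(- \frac{1}{5285}\right) = - \frac{3534}{5285}$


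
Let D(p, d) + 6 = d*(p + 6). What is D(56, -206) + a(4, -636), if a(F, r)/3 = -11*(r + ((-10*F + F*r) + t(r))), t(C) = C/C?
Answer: 93449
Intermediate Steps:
t(C) = 1
a(F, r) = -33 - 33*r + 330*F - 33*F*r (a(F, r) = 3*(-11*(r + ((-10*F + F*r) + 1))) = 3*(-11*(r + (1 - 10*F + F*r))) = 3*(-11*(1 + r - 10*F + F*r)) = 3*(-11 - 11*r + 110*F - 11*F*r) = -33 - 33*r + 330*F - 33*F*r)
D(p, d) = -6 + d*(6 + p) (D(p, d) = -6 + d*(p + 6) = -6 + d*(6 + p))
D(56, -206) + a(4, -636) = (-6 + 6*(-206) - 206*56) + (-33 - 33*(-636) + 330*4 - 33*4*(-636)) = (-6 - 1236 - 11536) + (-33 + 20988 + 1320 + 83952) = -12778 + 106227 = 93449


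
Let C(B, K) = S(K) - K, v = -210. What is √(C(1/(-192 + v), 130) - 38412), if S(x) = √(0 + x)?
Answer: √(-38542 + √130) ≈ 196.29*I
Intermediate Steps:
S(x) = √x
C(B, K) = √K - K
√(C(1/(-192 + v), 130) - 38412) = √((√130 - 1*130) - 38412) = √((√130 - 130) - 38412) = √((-130 + √130) - 38412) = √(-38542 + √130)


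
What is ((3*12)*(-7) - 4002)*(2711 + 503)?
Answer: -13672356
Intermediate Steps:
((3*12)*(-7) - 4002)*(2711 + 503) = (36*(-7) - 4002)*3214 = (-252 - 4002)*3214 = -4254*3214 = -13672356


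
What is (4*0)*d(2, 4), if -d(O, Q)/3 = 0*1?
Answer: 0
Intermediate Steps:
d(O, Q) = 0 (d(O, Q) = -0 = -3*0 = 0)
(4*0)*d(2, 4) = (4*0)*0 = 0*0 = 0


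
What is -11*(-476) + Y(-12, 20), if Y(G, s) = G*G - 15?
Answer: 5365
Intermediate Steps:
Y(G, s) = -15 + G² (Y(G, s) = G² - 15 = -15 + G²)
-11*(-476) + Y(-12, 20) = -11*(-476) + (-15 + (-12)²) = 5236 + (-15 + 144) = 5236 + 129 = 5365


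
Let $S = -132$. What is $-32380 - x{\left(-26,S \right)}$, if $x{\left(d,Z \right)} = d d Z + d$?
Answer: $56878$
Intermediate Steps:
$x{\left(d,Z \right)} = d + Z d^{2}$ ($x{\left(d,Z \right)} = d^{2} Z + d = Z d^{2} + d = d + Z d^{2}$)
$-32380 - x{\left(-26,S \right)} = -32380 - - 26 \left(1 - -3432\right) = -32380 - - 26 \left(1 + 3432\right) = -32380 - \left(-26\right) 3433 = -32380 - -89258 = -32380 + 89258 = 56878$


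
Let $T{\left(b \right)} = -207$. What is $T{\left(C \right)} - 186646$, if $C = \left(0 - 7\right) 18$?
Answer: $-186853$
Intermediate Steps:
$C = -126$ ($C = \left(-7\right) 18 = -126$)
$T{\left(C \right)} - 186646 = -207 - 186646 = -186853$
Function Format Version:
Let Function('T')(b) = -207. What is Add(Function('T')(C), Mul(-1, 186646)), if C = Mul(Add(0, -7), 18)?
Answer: -186853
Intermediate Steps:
C = -126 (C = Mul(-7, 18) = -126)
Add(Function('T')(C), Mul(-1, 186646)) = Add(-207, Mul(-1, 186646)) = Add(-207, -186646) = -186853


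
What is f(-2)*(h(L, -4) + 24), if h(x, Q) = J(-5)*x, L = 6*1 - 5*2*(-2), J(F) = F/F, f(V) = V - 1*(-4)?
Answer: 100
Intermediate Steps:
f(V) = 4 + V (f(V) = V + 4 = 4 + V)
J(F) = 1
L = 26 (L = 6 - 10*(-2) = 6 + 20 = 26)
h(x, Q) = x (h(x, Q) = 1*x = x)
f(-2)*(h(L, -4) + 24) = (4 - 2)*(26 + 24) = 2*50 = 100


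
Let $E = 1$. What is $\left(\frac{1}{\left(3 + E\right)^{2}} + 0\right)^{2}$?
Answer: $\frac{1}{256} \approx 0.0039063$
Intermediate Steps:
$\left(\frac{1}{\left(3 + E\right)^{2}} + 0\right)^{2} = \left(\frac{1}{\left(3 + 1\right)^{2}} + 0\right)^{2} = \left(\frac{1}{4^{2}} + 0\right)^{2} = \left(\frac{1}{16} + 0\right)^{2} = \left(\frac{1}{16}\right)^{2} = \frac{1}{256}$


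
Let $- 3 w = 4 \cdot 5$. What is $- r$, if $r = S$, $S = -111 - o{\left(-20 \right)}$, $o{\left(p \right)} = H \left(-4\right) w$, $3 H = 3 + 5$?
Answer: $\frac{1639}{9} \approx 182.11$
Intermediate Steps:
$H = \frac{8}{3}$ ($H = \frac{3 + 5}{3} = \frac{1}{3} \cdot 8 = \frac{8}{3} \approx 2.6667$)
$w = - \frac{20}{3}$ ($w = - \frac{4 \cdot 5}{3} = \left(- \frac{1}{3}\right) 20 = - \frac{20}{3} \approx -6.6667$)
$o{\left(p \right)} = \frac{640}{9}$ ($o{\left(p \right)} = \frac{8}{3} \left(-4\right) \left(- \frac{20}{3}\right) = \left(- \frac{32}{3}\right) \left(- \frac{20}{3}\right) = \frac{640}{9}$)
$S = - \frac{1639}{9}$ ($S = -111 - \frac{640}{9} = - \frac{1639}{9} \approx -182.11$)
$r = - \frac{1639}{9} \approx -182.11$
$- r = \left(-1\right) \left(- \frac{1639}{9}\right) = \frac{1639}{9}$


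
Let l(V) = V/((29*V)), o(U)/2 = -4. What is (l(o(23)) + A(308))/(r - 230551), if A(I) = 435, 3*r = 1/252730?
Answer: -9565325040/5069242417981 ≈ -0.0018869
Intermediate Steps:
o(U) = -8 (o(U) = 2*(-4) = -8)
l(V) = 1/29 (l(V) = V*(1/(29*V)) = 1/29)
r = 1/758190 (r = (⅓)/252730 = (⅓)*(1/252730) = 1/758190 ≈ 1.3189e-6)
(l(o(23)) + A(308))/(r - 230551) = (1/29 + 435)/(1/758190 - 230551) = 12616/(29*(-174801462689/758190)) = (12616/29)*(-758190/174801462689) = -9565325040/5069242417981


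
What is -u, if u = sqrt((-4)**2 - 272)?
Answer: -16*I ≈ -16.0*I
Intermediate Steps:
u = 16*I (u = sqrt(16 - 272) = sqrt(-256) = 16*I ≈ 16.0*I)
-u = -16*I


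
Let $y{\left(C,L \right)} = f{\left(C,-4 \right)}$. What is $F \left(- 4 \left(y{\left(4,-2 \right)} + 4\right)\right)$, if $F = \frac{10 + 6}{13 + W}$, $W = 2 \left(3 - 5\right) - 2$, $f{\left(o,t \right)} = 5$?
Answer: $- \frac{576}{7} \approx -82.286$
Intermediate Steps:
$y{\left(C,L \right)} = 5$
$W = -6$ ($W = 2 \left(3 - 5\right) - 2 = 2 \left(-2\right) - 2 = -4 - 2 = -6$)
$F = \frac{16}{7}$ ($F = \frac{10 + 6}{13 - 6} = \frac{16}{7} \approx 2.2857$)
$F \left(- 4 \left(y{\left(4,-2 \right)} + 4\right)\right) = \frac{16 \left(- 4 \left(5 + 4\right)\right)}{7} = \frac{16 \left(\left(-4\right) 9\right)}{7} = \frac{16}{7} \left(-36\right) = - \frac{576}{7}$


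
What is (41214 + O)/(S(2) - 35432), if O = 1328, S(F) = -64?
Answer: -21271/17748 ≈ -1.1985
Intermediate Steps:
(41214 + O)/(S(2) - 35432) = (41214 + 1328)/(-64 - 35432) = 42542/(-35496) = 42542*(-1/35496) = -21271/17748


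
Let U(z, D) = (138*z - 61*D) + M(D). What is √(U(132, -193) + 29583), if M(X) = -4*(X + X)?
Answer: 2*√15279 ≈ 247.22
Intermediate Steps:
M(X) = -8*X
U(z, D) = -69*D + 138*z (U(z, D) = (138*z - 61*D) - 8*D = (-61*D + 138*z) - 8*D = -69*D + 138*z)
√(U(132, -193) + 29583) = √((-69*(-193) + 138*132) + 29583) = √((13317 + 18216) + 29583) = √(31533 + 29583) = √61116 = 2*√15279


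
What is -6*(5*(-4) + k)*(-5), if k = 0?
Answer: -600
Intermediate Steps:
-6*(5*(-4) + k)*(-5) = -6*(5*(-4) + 0)*(-5) = -6*(-20 + 0)*(-5) = -6*(-20)*(-5) = 120*(-5) = -600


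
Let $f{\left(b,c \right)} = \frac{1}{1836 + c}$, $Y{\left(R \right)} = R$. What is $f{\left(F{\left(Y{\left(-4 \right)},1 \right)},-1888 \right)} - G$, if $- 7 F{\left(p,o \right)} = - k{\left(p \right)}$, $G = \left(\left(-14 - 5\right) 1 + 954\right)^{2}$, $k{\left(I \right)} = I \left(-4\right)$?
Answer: $- \frac{45459701}{52} \approx -8.7423 \cdot 10^{5}$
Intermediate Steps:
$k{\left(I \right)} = - 4 I$
$G = 874225$ ($G = \left(\left(-19\right) 1 + 954\right)^{2} = \left(-19 + 954\right)^{2} = 935^{2} = 874225$)
$F{\left(p,o \right)} = - \frac{4 p}{7}$ ($F{\left(p,o \right)} = - \frac{\left(-1\right) \left(- 4 p\right)}{7} = - \frac{4 p}{7}$)
$f{\left(F{\left(Y{\left(-4 \right)},1 \right)},-1888 \right)} - G = \frac{1}{1836 - 1888} - 874225 = \frac{1}{-52} - 874225 = - \frac{1}{52} - 874225 = - \frac{45459701}{52}$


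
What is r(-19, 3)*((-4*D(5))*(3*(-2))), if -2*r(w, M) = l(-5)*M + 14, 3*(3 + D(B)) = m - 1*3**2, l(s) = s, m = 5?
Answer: -52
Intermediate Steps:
D(B) = -13/3 (D(B) = -3 + (5 - 1*3**2)/3 = -3 + (5 - 1*9)/3 = -3 + (5 - 9)/3 = -3 + (1/3)*(-4) = -3 - 4/3 = -13/3)
r(w, M) = -7 + 5*M/2 (r(w, M) = -(-5*M + 14)/2 = -(14 - 5*M)/2 = -7 + 5*M/2)
r(-19, 3)*((-4*D(5))*(3*(-2))) = (-7 + (5/2)*3)*((-4*(-13/3))*(3*(-2))) = (-7 + 15/2)*((52/3)*(-6)) = (1/2)*(-104) = -52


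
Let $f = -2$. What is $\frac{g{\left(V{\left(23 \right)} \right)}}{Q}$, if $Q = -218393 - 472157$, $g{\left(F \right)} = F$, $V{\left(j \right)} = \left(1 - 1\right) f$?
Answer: $0$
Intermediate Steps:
$V{\left(j \right)} = 0$ ($V{\left(j \right)} = \left(1 - 1\right) \left(-2\right) = 0 \left(-2\right) = 0$)
$Q = -690550$
$\frac{g{\left(V{\left(23 \right)} \right)}}{Q} = \frac{0}{-690550} = 0 \left(- \frac{1}{690550}\right) = 0$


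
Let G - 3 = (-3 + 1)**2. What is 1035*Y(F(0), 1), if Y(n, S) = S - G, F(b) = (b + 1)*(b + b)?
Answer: -6210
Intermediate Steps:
G = 7 (G = 3 + (-3 + 1)**2 = 3 + (-2)**2 = 3 + 4 = 7)
F(b) = 2*b*(1 + b) (F(b) = (1 + b)*(2*b) = 2*b*(1 + b))
Y(n, S) = -7 + S (Y(n, S) = S - 1*7 = S - 7 = -7 + S)
1035*Y(F(0), 1) = 1035*(-7 + 1) = 1035*(-6) = -6210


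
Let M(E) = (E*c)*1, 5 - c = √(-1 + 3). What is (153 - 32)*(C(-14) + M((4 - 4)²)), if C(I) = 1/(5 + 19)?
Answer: 121/24 ≈ 5.0417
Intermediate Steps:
C(I) = 1/24
c = 5 - √2 (c = 5 - √(-1 + 3) = 5 - √2 ≈ 3.5858)
M(E) = E*(5 - √2) (M(E) = (E*(5 - √2))*1 = E*(5 - √2))
(153 - 32)*(C(-14) + M((4 - 4)²)) = (153 - 32)*(1/24 + (4 - 4)²*(5 - √2)) = 121*(1/24 + 0²*(5 - √2)) = 121*(1/24 + 0*(5 - √2)) = 121*(1/24 + 0) = 121*(1/24) = 121/24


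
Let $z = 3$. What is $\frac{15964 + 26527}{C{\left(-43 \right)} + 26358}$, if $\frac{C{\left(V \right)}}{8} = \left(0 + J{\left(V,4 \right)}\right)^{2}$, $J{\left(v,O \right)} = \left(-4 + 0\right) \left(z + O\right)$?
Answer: $\frac{42491}{32630} \approx 1.3022$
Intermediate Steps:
$J{\left(v,O \right)} = -12 - 4 O$ ($J{\left(v,O \right)} = \left(-4 + 0\right) \left(3 + O\right) = - 4 \left(3 + O\right) = -12 - 4 O$)
$C{\left(V \right)} = 6272$ ($C{\left(V \right)} = 8 \left(0 - 28\right)^{2} = 8 \left(-28\right)^{2} = 8 \cdot 784 = 6272$)
$\frac{15964 + 26527}{C{\left(-43 \right)} + 26358} = \frac{15964 + 26527}{6272 + 26358} = \frac{42491}{32630}$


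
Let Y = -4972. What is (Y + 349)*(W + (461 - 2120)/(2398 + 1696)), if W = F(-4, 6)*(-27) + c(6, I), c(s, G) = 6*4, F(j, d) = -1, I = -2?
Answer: -41634135/178 ≈ -2.3390e+5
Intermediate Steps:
c(s, G) = 24
W = 51 (W = -1*(-27) + 24 = 27 + 24 = 51)
(Y + 349)*(W + (461 - 2120)/(2398 + 1696)) = (-4972 + 349)*(51 + (461 - 2120)/(2398 + 1696)) = -4623*(51 - 1659/4094) = -4623*207135/4094 = -41634135/178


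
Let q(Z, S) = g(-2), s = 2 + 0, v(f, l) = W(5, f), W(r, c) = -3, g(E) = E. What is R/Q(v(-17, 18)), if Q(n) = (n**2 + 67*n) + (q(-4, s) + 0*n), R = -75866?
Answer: 37933/97 ≈ 391.06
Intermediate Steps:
v(f, l) = -3
s = 2
q(Z, S) = -2
Q(n) = -2 + n**2 + 67*n (Q(n) = (n**2 + 67*n) + (-2 + 0*n) = (n**2 + 67*n) + (-2 + 0) = (n**2 + 67*n) - 2 = -2 + n**2 + 67*n)
R/Q(v(-17, 18)) = -75866/(-2 + (-3)**2 + 67*(-3)) = -75866/(-2 + 9 - 201) = -75866/(-194) = -75866*(-1/194) = 37933/97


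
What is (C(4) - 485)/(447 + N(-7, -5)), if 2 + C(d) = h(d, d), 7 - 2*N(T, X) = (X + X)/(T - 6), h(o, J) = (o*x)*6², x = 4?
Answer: 2314/11703 ≈ 0.19773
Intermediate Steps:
h(o, J) = 144*o (h(o, J) = (o*4)*6² = (4*o)*36 = 144*o)
N(T, X) = 7/2 - X/(-6 + T) (N(T, X) = 7/2 - (X + X)/(2*(T - 6)) = 7/2 - 2*X/(2*(-6 + T)) = 7/2 - X/(-6 + T))
C(d) = -2 + 144*d
(C(4) - 485)/(447 + N(-7, -5)) = ((-2 + 144*4) - 485)/(447 + (-21 - 1*(-5) + (7/2)*(-7))/(-6 - 7)) = ((-2 + 576) - 485)/(447 + (-21 + 5 - 49/2)/(-13)) = (574 - 485)/(447 - 1/13*(-81/2)) = 89/(447 + 81/26) = 89/(11703/26) = 89*(26/11703) = 2314/11703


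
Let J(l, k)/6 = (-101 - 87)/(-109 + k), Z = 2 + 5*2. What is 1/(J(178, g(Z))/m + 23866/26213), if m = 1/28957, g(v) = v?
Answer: 2542661/856210535650 ≈ 2.9697e-6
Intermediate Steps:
Z = 12 (Z = 2 + 10 = 12)
m = 1/28957 ≈ 3.4534e-5
J(l, k) = -1128/(-109 + k) (J(l, k) = 6*((-101 - 87)/(-109 + k)) = 6*(-188/(-109 + k)) = -1128/(-109 + k))
1/(J(178, g(Z))/m + 23866/26213) = 1/((-1128/(-109 + 12))/(1/28957) + 23866/26213) = 1/(-1128/(-97)*28957 + 23866*(1/26213)) = 1/(-1128*(-1/97)*28957 + 23866/26213) = 1/((1128/97)*28957 + 23866/26213) = 1/(32663496/97 + 23866/26213) = 1/(856210535650/2542661) = 2542661/856210535650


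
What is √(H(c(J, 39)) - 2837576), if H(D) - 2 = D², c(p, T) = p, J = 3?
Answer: 3*I*√315285 ≈ 1684.5*I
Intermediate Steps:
H(D) = 2 + D²
√(H(c(J, 39)) - 2837576) = √((2 + 3²) - 2837576) = √((2 + 9) - 2837576) = √(11 - 2837576) = √(-2837565) = 3*I*√315285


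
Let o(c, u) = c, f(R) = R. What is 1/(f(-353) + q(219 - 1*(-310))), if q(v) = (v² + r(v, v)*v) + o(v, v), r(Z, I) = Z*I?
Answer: 1/148315906 ≈ 6.7424e-9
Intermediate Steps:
r(Z, I) = I*Z
q(v) = v + v² + v³ (q(v) = (v² + (v*v)*v) + v = (v² + v²*v) + v = (v² + v³) + v = v + v² + v³)
1/(f(-353) + q(219 - 1*(-310))) = 1/(-353 + (219 - 1*(-310))*(1 + (219 - 1*(-310)) + (219 - 1*(-310))²)) = 1/(-353 + (219 + 310)*(1 + (219 + 310) + (219 + 310)²)) = 1/(-353 + 529*(1 + 529 + 529²)) = 1/(-353 + 529*(1 + 529 + 279841)) = 1/(-353 + 529*280371) = 1/(-353 + 148316259) = 1/148315906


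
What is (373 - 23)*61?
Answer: 21350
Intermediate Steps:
(373 - 23)*61 = 350*61 = 21350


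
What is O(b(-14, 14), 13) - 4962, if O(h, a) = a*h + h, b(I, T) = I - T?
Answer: -5354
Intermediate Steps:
O(h, a) = h + a*h
O(b(-14, 14), 13) - 4962 = (-14 - 1*14)*(1 + 13) - 4962 = (-14 - 14)*14 - 4962 = -28*14 - 4962 = -392 - 4962 = -5354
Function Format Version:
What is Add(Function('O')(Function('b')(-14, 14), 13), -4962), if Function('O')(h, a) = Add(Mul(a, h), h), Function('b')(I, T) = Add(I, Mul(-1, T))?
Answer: -5354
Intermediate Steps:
Function('O')(h, a) = Add(h, Mul(a, h))
Add(Function('O')(Function('b')(-14, 14), 13), -4962) = Add(Mul(Add(-14, Mul(-1, 14)), Add(1, 13)), -4962) = Add(Mul(Add(-14, -14), 14), -4962) = Add(Mul(-28, 14), -4962) = Add(-392, -4962) = -5354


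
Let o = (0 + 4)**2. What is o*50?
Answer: 800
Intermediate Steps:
o = 16 (o = 4**2 = 16)
o*50 = 16*50 = 800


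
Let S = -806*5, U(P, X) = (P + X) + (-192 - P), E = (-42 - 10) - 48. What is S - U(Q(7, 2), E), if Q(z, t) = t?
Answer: -3738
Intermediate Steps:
E = -100 (E = -52 - 48 = -100)
U(P, X) = -192 + X
S = -4030
S - U(Q(7, 2), E) = -4030 - (-192 - 100) = -4030 - 1*(-292) = -4030 + 292 = -3738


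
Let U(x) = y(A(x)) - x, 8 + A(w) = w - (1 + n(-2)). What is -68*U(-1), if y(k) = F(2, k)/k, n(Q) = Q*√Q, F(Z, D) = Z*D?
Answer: -204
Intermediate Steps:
F(Z, D) = D*Z
n(Q) = Q^(3/2)
A(w) = -9 + w + 2*I*√2 (A(w) = -8 + (w - (1 + (-2)^(3/2))) = -8 + (w - (1 - 2*I*√2)) = -8 + (w + (-1 + 2*I*√2)) = -8 + (-1 + w + 2*I*√2) = -9 + w + 2*I*√2)
y(k) = 2 (y(k) = (k*2)/k = (2*k)/k = 2)
U(x) = 2 - x
-68*U(-1) = -68*(2 - 1*(-1)) = -68*(2 + 1) = -68*3 = -204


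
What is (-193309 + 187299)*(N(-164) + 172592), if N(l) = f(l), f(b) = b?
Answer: -1036292280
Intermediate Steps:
N(l) = l
(-193309 + 187299)*(N(-164) + 172592) = (-193309 + 187299)*(-164 + 172592) = -6010*172428 = -1036292280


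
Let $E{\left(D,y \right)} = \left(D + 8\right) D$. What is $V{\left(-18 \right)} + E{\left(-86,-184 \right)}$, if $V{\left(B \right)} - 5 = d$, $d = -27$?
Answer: $6686$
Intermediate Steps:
$V{\left(B \right)} = -22$ ($V{\left(B \right)} = 5 - 27 = -22$)
$E{\left(D,y \right)} = D \left(8 + D\right)$ ($E{\left(D,y \right)} = \left(8 + D\right) D = D \left(8 + D\right)$)
$V{\left(-18 \right)} + E{\left(-86,-184 \right)} = -22 - 86 \left(8 - 86\right) = -22 - -6708 = -22 + 6708 = 6686$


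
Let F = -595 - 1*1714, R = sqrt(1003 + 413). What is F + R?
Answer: -2309 + 2*sqrt(354) ≈ -2271.4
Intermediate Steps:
R = 2*sqrt(354) (R = sqrt(1416) = 2*sqrt(354) ≈ 37.630)
F = -2309 (F = -595 - 1714 = -2309)
F + R = -2309 + 2*sqrt(354)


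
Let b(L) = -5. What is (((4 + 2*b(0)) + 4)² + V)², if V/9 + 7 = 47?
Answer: 132496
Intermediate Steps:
V = 360 (V = -63 + 9*47 = -63 + 423 = 360)
(((4 + 2*b(0)) + 4)² + V)² = (((4 + 2*(-5)) + 4)² + 360)² = (((4 - 10) + 4)² + 360)² = ((-6 + 4)² + 360)² = ((-2)² + 360)² = (4 + 360)² = 364² = 132496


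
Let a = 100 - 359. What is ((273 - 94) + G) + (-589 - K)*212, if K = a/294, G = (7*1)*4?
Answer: -2613959/21 ≈ -1.2447e+5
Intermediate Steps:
a = -259
G = 28 (G = 7*4 = 28)
K = -37/42 (K = -259/294 = -259*1/294 = -37/42 ≈ -0.88095)
((273 - 94) + G) + (-589 - K)*212 = ((273 - 94) + 28) + (-589 - 1*(-37/42))*212 = (179 + 28) + (-589 + 37/42)*212 = 207 - 24701/42*212 = 207 - 2618306/21 = -2613959/21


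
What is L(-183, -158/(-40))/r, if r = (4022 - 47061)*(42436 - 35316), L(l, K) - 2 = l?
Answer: 181/306437680 ≈ 5.9066e-7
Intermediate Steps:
L(l, K) = 2 + l
r = -306437680 (r = -43039*7120 = -306437680)
L(-183, -158/(-40))/r = (2 - 183)/(-306437680) = -181*(-1/306437680) = 181/306437680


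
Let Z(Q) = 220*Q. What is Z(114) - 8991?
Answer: 16089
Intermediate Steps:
Z(114) - 8991 = 220*114 - 8991 = 25080 - 8991 = 16089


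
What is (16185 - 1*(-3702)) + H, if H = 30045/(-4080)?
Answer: 5407261/272 ≈ 19880.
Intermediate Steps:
H = -2003/272 (H = 30045*(-1/4080) = -2003/272 ≈ -7.3640)
(16185 - 1*(-3702)) + H = (16185 - 1*(-3702)) - 2003/272 = (16185 + 3702) - 2003/272 = 19887 - 2003/272 = 5407261/272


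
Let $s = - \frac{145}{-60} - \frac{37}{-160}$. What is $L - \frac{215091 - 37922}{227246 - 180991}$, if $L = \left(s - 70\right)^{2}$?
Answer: $\frac{9660650445971}{2131430400} \approx 4532.5$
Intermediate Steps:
$s = \frac{1271}{480}$ ($s = \left(-145\right) \left(- \frac{1}{60}\right) - - \frac{37}{160} = \frac{29}{12} + \frac{37}{160} = \frac{1271}{480} \approx 2.6479$)
$L = \frac{1045164241}{230400}$ ($L = \left(\frac{1271}{480} - 70\right)^{2} = \left(- \frac{32329}{480}\right)^{2} = \frac{1045164241}{230400} \approx 4536.3$)
$L - \frac{215091 - 37922}{227246 - 180991} = \frac{1045164241}{230400} - \frac{215091 - 37922}{227246 - 180991} = \frac{1045164241}{230400} - \frac{177169}{46255} = \frac{9660650445971}{2131430400}$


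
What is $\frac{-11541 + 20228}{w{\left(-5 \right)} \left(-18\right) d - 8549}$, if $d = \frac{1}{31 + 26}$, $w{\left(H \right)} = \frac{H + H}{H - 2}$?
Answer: $- \frac{1155371}{1137077} \approx -1.0161$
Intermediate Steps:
$w{\left(H \right)} = \frac{2 H}{-2 + H}$
$d = \frac{1}{57} \approx 0.017544$
$\frac{-11541 + 20228}{w{\left(-5 \right)} \left(-18\right) d - 8549} = \frac{-11541 + 20228}{2 \left(-5\right) \frac{1}{-2 - 5} \left(-18\right) \frac{1}{57} - 8549} = \frac{8687}{2 \left(-5\right) \frac{1}{-7} \left(-18\right) \frac{1}{57} - 8549} = \frac{8687}{2 \left(-5\right) \left(- \frac{1}{7}\right) \left(-18\right) \frac{1}{57} - 8549} = \frac{8687}{\frac{10}{7} \left(-18\right) \frac{1}{57} - 8549} = \frac{8687}{\left(- \frac{180}{7}\right) \frac{1}{57} - 8549} = \frac{8687}{- \frac{60}{133} - 8549} = \frac{8687}{- \frac{1137077}{133}} = 8687 \left(- \frac{133}{1137077}\right) = - \frac{1155371}{1137077}$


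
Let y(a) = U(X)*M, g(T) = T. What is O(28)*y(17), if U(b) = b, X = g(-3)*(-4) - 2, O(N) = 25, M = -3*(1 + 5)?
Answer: -4500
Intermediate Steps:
M = -18 (M = -3*6 = -18)
X = 10 (X = -3*(-4) - 2 = 12 - 2 = 10)
y(a) = -180 (y(a) = 10*(-18) = -180)
O(28)*y(17) = 25*(-180) = -4500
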